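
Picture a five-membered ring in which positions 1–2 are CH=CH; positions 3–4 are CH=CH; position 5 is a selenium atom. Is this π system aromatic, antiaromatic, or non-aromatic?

The p orbitals form a continuous loop: each doubly-bonded ring atom is sp² with one p-orbital electron; the selenium donates one lone pair from its p orbital. The ring is fully conjugated.
Tallying contributions gives 2 × 2 = 4 from the double-bond units + 2 from the Se atom = 6.
That gives a 4n+2 count (6, n = 1).
(The species described is selenophene.)

Aromatic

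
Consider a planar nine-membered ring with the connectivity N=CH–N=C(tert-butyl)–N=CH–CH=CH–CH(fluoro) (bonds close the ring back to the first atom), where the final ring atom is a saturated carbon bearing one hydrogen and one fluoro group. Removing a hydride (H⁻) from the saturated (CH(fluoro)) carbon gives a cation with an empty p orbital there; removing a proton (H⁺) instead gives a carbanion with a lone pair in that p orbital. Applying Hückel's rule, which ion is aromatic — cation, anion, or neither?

Once that carbon is sp², every ring atom has a p orbital and both ions are fully conjugated.
Cation: 4 × 2 + 0 = 8 π electrons → 4(2), antiaromatic.
Anion: 4 × 2 + 2 = 10 π electrons → 4(2)+2, aromatic.

The anion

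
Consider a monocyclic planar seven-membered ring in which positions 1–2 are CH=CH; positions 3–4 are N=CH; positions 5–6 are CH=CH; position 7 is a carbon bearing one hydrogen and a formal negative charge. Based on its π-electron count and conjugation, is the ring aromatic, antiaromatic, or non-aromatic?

Antiaromatic

Every ring atom contributes a p orbital perpendicular to the ring (each doubly-bonded ring atom is sp² with one p-orbital electron; each sp² =N– keeps its lone pair in-plane and puts one electron into the π system; the carbanion's lone pair occupies the p orbital), so the π system is cyclic and fully conjugated.
Adding the contributions, 3 × 2 = 6 from the double-bond units + 2 from the CH(-) atom = 8.
8 = 4(2); a planar, fully conjugated 4n system is antiaromatic.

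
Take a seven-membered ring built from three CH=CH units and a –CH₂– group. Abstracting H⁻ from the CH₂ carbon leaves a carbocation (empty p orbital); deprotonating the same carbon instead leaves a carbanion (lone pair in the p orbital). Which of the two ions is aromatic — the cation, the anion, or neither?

In both ions every ring atom is sp² and contributes a p orbital, so both rings are fully conjugated.
Cation: 3 × 2 + 0 = 6 π electrons → 4(1)+2, aromatic.
Anion: 3 × 2 + 2 = 8 π electrons → 4(2), antiaromatic.

The cation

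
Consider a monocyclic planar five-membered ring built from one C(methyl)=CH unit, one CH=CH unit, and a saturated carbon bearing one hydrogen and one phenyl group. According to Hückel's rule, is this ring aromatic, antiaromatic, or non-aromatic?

The CH(phenyl) carbon is saturated: that saturated carbon is sp³ and has no p orbital in the ring π system. Conjugation is not continuous around the ring.
Hückel's rule only applies to fully conjugated rings, so this one is simply non-aromatic.

Non-aromatic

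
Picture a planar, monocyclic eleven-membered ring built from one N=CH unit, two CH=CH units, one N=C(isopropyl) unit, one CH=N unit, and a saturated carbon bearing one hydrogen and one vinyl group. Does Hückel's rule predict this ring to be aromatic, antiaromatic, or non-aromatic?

The CH(vinyl) carbon is saturated: that saturated carbon is sp³ and has no p orbital in the ring π system. Conjugation is not continuous around the ring.
Hückel's rule only applies to fully conjugated rings, so this one is simply non-aromatic.

Non-aromatic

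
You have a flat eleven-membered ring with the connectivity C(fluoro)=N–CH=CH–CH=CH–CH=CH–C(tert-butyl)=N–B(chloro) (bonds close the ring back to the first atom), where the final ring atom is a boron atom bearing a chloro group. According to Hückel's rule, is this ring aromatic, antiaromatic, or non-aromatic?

Every ring atom contributes a p orbital perpendicular to the ring (each doubly-bonded ring atom is sp² with one p-orbital electron; each =N– nitrogen is pyridine-type (lone pair in the sp² plane, one electron in the p orbital); the boron has an empty p orbital), so the π system is cyclic and fully conjugated.
Adding the contributions, 5 × 2 = 10 from the double-bond units + 0 from the B(chloro) atom = 10.
That gives a 4n+2 count (10, n = 2).

Aromatic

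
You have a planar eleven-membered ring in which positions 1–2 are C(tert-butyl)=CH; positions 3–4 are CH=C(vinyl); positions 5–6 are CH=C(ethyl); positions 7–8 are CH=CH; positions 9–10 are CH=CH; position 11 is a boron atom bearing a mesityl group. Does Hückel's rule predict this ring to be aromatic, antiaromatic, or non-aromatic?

Aromatic

Check conjugation: each doubly-bonded ring atom is sp² with one p-orbital electron; the boron has an empty p orbital — every position has a p orbital, so the cyclic π system is continuous.
Tallying contributions gives 5 × 2 = 10 from the double-bond units + 0 from the B(mesityl) atom = 10.
Since 10 = 4·2 + 2, the ring meets the 4n+2 criterion.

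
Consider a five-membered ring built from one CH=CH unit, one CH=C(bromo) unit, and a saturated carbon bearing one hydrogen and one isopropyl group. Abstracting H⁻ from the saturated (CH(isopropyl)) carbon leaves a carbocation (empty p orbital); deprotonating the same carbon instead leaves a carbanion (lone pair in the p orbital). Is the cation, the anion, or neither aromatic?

The anion

Both ions have a continuous loop of p orbitals — each ring atom is sp².
Cation: 2 × 2 + 0 = 4 π electrons → 4(1), antiaromatic.
Anion: 2 × 2 + 2 = 6 π electrons → 4(1)+2, aromatic.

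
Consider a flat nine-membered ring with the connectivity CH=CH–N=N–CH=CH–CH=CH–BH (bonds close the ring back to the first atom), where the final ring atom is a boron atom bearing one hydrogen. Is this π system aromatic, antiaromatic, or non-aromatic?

The p orbitals form a continuous loop: the double-bond atoms are sp², each contributing one p electron; the doubly-bonded nitrogens are pyridine-type — their lone pairs lie in the ring plane, leaving one electron in the p orbital; the boron has an empty p orbital. The ring is fully conjugated.
Counting π electrons: 4 × 2 = 8 from the double-bond units + 0 from the BH atom = 8.
With 8 = 4·2 π electrons, Hückel's rule classifies the planar ring as antiaromatic.

Antiaromatic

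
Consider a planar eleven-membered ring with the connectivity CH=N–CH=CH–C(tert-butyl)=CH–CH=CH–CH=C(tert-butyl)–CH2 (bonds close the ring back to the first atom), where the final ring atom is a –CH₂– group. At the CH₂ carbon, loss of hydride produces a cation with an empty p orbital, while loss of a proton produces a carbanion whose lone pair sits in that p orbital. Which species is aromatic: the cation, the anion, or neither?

The cation

Once that carbon is sp², every ring atom has a p orbital and both ions are fully conjugated.
Cation: 5 × 2 + 0 = 10 π electrons → 4(2)+2, aromatic.
Anion: 5 × 2 + 2 = 12 π electrons → 4(3), antiaromatic.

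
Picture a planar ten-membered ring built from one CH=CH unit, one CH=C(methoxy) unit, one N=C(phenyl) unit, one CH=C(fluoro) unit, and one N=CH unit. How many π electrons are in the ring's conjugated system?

10

The p orbitals form a continuous loop: every atom in a ring double bond is sp² and brings one electron to the p orbital; each =N– nitrogen is pyridine-type (lone pair in the sp² plane, one electron in the p orbital). The ring is fully conjugated.
Tallying contributions gives 5 × 2 = 10 from the 5 double-bond units.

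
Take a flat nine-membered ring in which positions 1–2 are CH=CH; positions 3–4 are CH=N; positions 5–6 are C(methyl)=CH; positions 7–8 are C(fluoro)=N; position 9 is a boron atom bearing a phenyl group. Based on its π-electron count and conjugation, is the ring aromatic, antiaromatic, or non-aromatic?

Every ring atom contributes a p orbital perpendicular to the ring (the double-bond atoms are sp², each contributing one p electron; each =N– nitrogen is pyridine-type (lone pair in the sp² plane, one electron in the p orbital); the boron has an empty p orbital), so the π system is cyclic and fully conjugated.
Counting π electrons: 4 × 2 = 8 from the double-bond units + 0 from the B(phenyl) atom = 8.
8 = 4(2); a planar, fully conjugated 4n system is antiaromatic.

Antiaromatic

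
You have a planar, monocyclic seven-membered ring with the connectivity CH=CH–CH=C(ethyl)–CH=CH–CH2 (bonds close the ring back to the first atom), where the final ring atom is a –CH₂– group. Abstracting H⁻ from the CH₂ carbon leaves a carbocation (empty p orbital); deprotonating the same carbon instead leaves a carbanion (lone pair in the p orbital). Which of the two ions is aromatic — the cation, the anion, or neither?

The cation

Once that carbon is sp², every ring atom has a p orbital and both ions are fully conjugated.
Cation: 3 × 2 + 0 = 6 π electrons → 4(1)+2, aromatic.
Anion: 3 × 2 + 2 = 8 π electrons → 4(2), antiaromatic.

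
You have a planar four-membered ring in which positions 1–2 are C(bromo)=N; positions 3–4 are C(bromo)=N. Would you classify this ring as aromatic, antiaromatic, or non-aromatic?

The p orbitals form a continuous loop: every atom in a ring double bond is sp² and brings one electron to the p orbital; each sp² =N– keeps its lone pair in-plane and puts one electron into the π system. The ring is fully conjugated.
π-electron count: 2 × 2 = 4 from the 2 double-bond units.
4 = 4(1); a planar, fully conjugated 4n system is antiaromatic.

Antiaromatic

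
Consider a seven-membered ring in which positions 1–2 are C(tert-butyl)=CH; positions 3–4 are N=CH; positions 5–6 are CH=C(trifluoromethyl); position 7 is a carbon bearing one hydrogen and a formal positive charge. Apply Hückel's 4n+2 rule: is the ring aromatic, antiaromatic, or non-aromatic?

Check conjugation: each doubly-bonded ring atom is sp² with one p-orbital electron; each sp² =N– keeps its lone pair in-plane and puts one electron into the π system; the carbocation has an empty p orbital — every position has a p orbital, so the cyclic π system is continuous.
π-electron count: 3 × 2 = 6 from the double-bond units + 0 from the CH(+) atom = 6.
With 6 π electrons (n = 1), the Hückel 4n+2 condition holds.

Aromatic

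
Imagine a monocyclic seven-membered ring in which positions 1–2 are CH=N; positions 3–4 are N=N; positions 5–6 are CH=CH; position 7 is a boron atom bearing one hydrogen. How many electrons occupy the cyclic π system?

6

The p orbitals form a continuous loop: the double-bond atoms are sp², each contributing one p electron; each =N– nitrogen is pyridine-type (lone pair in the sp² plane, one electron in the p orbital); the boron has an empty p orbital. The ring is fully conjugated.
Adding the contributions, 3 × 2 = 6 from the double-bond units + 0 from the BH atom = 6.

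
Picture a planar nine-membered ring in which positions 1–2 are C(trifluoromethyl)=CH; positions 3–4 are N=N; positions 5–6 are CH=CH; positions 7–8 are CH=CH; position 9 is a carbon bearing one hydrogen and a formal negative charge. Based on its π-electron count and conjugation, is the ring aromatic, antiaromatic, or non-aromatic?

Check conjugation: the double-bond atoms are sp², each contributing one p electron; the doubly-bonded nitrogens are pyridine-type — their lone pairs lie in the ring plane, leaving one electron in the p orbital; the carbanion's lone pair occupies the p orbital — every position has a p orbital, so the cyclic π system is continuous.
π-electron count: 4 × 2 = 8 from the double-bond units + 2 from the CH(-) atom = 10.
That gives a 4n+2 count (10, n = 2).

Aromatic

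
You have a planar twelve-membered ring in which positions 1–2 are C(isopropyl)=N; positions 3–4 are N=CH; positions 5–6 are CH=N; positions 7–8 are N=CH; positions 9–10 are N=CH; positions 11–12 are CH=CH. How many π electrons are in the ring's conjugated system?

12

All ring atoms are sp² and supply a p orbital to the ring (every atom in a ring double bond is sp² and brings one electron to the p orbital; each =N– nitrogen is pyridine-type (lone pair in the sp² plane, one electron in the p orbital)); the conjugation is uninterrupted.
π-electron count: 6 × 2 = 12 from the 6 double-bond units.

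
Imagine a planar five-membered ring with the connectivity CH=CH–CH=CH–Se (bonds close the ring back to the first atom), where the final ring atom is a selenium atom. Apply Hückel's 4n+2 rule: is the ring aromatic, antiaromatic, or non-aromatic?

Every ring atom contributes a p orbital perpendicular to the ring (every atom in a ring double bond is sp² and brings one electron to the p orbital; the selenium donates one lone pair from its p orbital), so the π system is cyclic and fully conjugated.
Adding the contributions, 2 × 2 = 4 from the double-bond units + 2 from the Se atom = 6.
Since 6 = 4·1 + 2, the ring meets the 4n+2 criterion.
(The species described is selenophene.)

Aromatic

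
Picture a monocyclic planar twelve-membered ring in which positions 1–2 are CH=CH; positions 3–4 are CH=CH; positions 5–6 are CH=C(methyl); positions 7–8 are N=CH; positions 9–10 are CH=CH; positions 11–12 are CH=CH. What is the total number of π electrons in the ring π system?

12

Check conjugation: every atom in a ring double bond is sp² and brings one electron to the p orbital; each sp² =N– keeps its lone pair in-plane and puts one electron into the π system — every position has a p orbital, so the cyclic π system is continuous.
π-electron count: 6 × 2 = 12 from the 6 double-bond units.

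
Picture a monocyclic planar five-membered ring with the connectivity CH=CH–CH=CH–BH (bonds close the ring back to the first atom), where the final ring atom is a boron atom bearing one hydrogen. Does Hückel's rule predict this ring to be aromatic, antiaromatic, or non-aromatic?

Every ring atom contributes a p orbital perpendicular to the ring (the double-bond atoms are sp², each contributing one p electron; the boron has an empty p orbital), so the π system is cyclic and fully conjugated.
Tallying contributions gives 2 × 2 = 4 from the double-bond units + 0 from the BH atom = 4.
4 is a 4n count (n = 1), so the planar conjugated ring is antiaromatic.

Antiaromatic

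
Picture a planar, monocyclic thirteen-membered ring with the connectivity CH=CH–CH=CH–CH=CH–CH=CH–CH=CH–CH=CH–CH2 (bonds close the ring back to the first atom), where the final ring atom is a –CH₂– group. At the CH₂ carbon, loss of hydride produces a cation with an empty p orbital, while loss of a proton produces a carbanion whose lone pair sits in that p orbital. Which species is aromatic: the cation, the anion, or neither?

In both ions every ring atom is sp² and contributes a p orbital, so both rings are fully conjugated.
Cation: 6 × 2 + 0 = 12 π electrons → 4(3), antiaromatic.
Anion: 6 × 2 + 2 = 14 π electrons → 4(3)+2, aromatic.

The anion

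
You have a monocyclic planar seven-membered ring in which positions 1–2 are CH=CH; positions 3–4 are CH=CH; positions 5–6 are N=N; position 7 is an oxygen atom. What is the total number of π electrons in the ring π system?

8

The p orbitals form a continuous loop: every atom in a ring double bond is sp² and brings one electron to the p orbital; each =N– nitrogen is pyridine-type (lone pair in the sp² plane, one electron in the p orbital); the oxygen donates one lone pair from its p orbital. The ring is fully conjugated.
π-electron count: 3 × 2 = 6 from the double-bond units + 2 from the O atom = 8.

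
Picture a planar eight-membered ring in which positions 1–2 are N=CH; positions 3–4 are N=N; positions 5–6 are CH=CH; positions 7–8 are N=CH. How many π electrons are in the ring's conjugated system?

8

Check conjugation: each doubly-bonded ring atom is sp² with one p-orbital electron; each =N– nitrogen is pyridine-type (lone pair in the sp² plane, one electron in the p orbital) — every position has a p orbital, so the cyclic π system is continuous.
π-electron count: 4 × 2 = 8 from the 4 double-bond units.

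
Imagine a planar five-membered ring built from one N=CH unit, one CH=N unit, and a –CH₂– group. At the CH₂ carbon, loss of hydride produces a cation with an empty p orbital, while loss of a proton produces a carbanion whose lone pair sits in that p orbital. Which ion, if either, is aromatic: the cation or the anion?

The anion

In both ions every ring atom is sp² and contributes a p orbital, so both rings are fully conjugated.
Cation: 2 × 2 + 0 = 4 π electrons → 4(1), antiaromatic.
Anion: 2 × 2 + 2 = 6 π electrons → 4(1)+2, aromatic.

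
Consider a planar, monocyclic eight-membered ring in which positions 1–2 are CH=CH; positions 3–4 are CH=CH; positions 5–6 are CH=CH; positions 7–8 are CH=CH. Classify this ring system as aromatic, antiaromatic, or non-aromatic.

Antiaromatic

Check conjugation: the double-bond atoms are sp², each contributing one p electron — every position has a p orbital, so the cyclic π system is continuous.
Adding the contributions, 4 × 2 = 8 from the 4 double-bond units.
8 = 4(2); a planar, fully conjugated 4n system is antiaromatic.
This is cyclooctatetraene.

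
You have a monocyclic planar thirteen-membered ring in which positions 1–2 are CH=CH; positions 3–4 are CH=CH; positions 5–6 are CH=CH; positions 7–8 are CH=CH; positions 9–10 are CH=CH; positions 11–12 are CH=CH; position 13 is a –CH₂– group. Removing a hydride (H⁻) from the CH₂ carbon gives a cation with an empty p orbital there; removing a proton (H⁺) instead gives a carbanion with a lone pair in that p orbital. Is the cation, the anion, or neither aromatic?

The anion

Both ions have a continuous loop of p orbitals — each ring atom is sp².
Cation: 6 × 2 + 0 = 12 π electrons → 4(3), antiaromatic.
Anion: 6 × 2 + 2 = 14 π electrons → 4(3)+2, aromatic.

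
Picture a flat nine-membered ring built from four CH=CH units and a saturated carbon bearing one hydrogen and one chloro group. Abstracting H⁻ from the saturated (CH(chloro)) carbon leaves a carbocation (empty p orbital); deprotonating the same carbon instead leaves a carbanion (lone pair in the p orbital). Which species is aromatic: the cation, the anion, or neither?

In either ion the ring is fully conjugated: every atom, including the new sp² carbon, supplies a p orbital.
Cation: 4 × 2 + 0 = 8 π electrons → 4(2), antiaromatic.
Anion: 4 × 2 + 2 = 10 π electrons → 4(2)+2, aromatic.

The anion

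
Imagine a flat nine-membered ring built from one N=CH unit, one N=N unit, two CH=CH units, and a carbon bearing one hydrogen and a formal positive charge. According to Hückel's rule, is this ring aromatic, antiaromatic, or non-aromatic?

Antiaromatic

Every ring atom contributes a p orbital perpendicular to the ring (the double-bond atoms are sp², each contributing one p electron; each sp² =N– keeps its lone pair in-plane and puts one electron into the π system; the carbocation has an empty p orbital), so the π system is cyclic and fully conjugated.
Adding the contributions, 4 × 2 = 8 from the double-bond units + 0 from the CH(+) atom = 8.
8 is a 4n count (n = 2), so the planar conjugated ring is antiaromatic.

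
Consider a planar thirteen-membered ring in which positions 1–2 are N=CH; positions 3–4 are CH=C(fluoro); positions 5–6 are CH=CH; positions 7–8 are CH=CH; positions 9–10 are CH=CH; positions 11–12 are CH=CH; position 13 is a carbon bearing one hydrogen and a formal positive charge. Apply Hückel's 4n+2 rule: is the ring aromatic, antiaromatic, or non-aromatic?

Antiaromatic

Every ring atom contributes a p orbital perpendicular to the ring (the double-bond atoms are sp², each contributing one p electron; each sp² =N– keeps its lone pair in-plane and puts one electron into the π system; the carbocation has an empty p orbital), so the π system is cyclic and fully conjugated.
Adding the contributions, 6 × 2 = 12 from the double-bond units + 0 from the CH(+) atom = 12.
12 is a 4n count (n = 3), so the planar conjugated ring is antiaromatic.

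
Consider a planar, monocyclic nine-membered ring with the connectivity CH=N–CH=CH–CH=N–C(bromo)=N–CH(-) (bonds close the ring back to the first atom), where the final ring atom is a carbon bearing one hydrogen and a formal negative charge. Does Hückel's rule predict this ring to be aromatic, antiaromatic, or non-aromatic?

Check conjugation: each doubly-bonded ring atom is sp² with one p-orbital electron; each sp² =N– keeps its lone pair in-plane and puts one electron into the π system; the carbanion's lone pair occupies the p orbital — every position has a p orbital, so the cyclic π system is continuous.
Counting π electrons: 4 × 2 = 8 from the double-bond units + 2 from the CH(-) atom = 10.
Since 10 = 4·2 + 2, the ring meets the 4n+2 criterion.

Aromatic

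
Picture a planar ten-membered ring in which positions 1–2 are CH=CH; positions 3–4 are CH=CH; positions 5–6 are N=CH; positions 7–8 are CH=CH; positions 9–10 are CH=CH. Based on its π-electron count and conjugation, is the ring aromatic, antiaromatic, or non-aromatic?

Aromatic

All ring atoms are sp² and supply a p orbital to the ring (the double-bond atoms are sp², each contributing one p electron; the doubly-bonded nitrogens are pyridine-type — their lone pairs lie in the ring plane, leaving one electron in the p orbital); the conjugation is uninterrupted.
Adding the contributions, 5 × 2 = 10 from the 5 double-bond units.
Since 10 = 4·2 + 2, the ring meets the 4n+2 criterion.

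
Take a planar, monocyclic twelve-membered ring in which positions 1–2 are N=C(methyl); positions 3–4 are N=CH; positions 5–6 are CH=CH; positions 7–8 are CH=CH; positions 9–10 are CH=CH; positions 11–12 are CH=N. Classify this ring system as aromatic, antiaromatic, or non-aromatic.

The p orbitals form a continuous loop: the double-bond atoms are sp², each contributing one p electron; the doubly-bonded nitrogens are pyridine-type — their lone pairs lie in the ring plane, leaving one electron in the p orbital. The ring is fully conjugated.
Counting π electrons: 6 × 2 = 12 from the 6 double-bond units.
A 4n π count (12, n = 3) in a planar conjugated ring means antiaromatic.

Antiaromatic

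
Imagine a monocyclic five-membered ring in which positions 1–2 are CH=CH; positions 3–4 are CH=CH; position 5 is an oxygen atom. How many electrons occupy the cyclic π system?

Check conjugation: the double-bond atoms are sp², each contributing one p electron; the oxygen donates one lone pair from its p orbital — every position has a p orbital, so the cyclic π system is continuous.
Counting π electrons: 2 × 2 = 4 from the double-bond units + 2 from the O atom = 6.
(This ring is furan.)

6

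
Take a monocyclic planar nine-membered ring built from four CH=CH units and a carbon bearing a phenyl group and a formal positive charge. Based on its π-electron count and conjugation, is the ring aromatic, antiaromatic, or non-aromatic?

Antiaromatic

The p orbitals form a continuous loop: each doubly-bonded ring atom is sp² with one p-orbital electron; the carbocation has an empty p orbital. The ring is fully conjugated.
π-electron count: 4 × 2 = 8 from the double-bond units + 0 from the C(phenyl)(+) atom = 8.
8 is a 4n count (n = 2), so the planar conjugated ring is antiaromatic.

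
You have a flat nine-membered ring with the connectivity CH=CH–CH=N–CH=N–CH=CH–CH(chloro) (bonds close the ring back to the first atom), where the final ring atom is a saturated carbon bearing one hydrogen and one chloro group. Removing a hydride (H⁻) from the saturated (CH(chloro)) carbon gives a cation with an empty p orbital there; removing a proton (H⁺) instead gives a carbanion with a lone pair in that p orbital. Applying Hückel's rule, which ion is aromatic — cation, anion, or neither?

In either ion the ring is fully conjugated: every atom, including the new sp² carbon, supplies a p orbital.
Cation: 4 × 2 + 0 = 8 π electrons → 4(2), antiaromatic.
Anion: 4 × 2 + 2 = 10 π electrons → 4(2)+2, aromatic.

The anion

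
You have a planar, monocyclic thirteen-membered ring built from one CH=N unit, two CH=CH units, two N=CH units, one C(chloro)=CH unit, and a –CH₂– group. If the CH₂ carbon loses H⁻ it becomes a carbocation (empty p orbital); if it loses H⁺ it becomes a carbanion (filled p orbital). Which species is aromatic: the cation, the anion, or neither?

The anion

In either ion the ring is fully conjugated: every atom, including the new sp² carbon, supplies a p orbital.
Cation: 6 × 2 + 0 = 12 π electrons → 4(3), antiaromatic.
Anion: 6 × 2 + 2 = 14 π electrons → 4(3)+2, aromatic.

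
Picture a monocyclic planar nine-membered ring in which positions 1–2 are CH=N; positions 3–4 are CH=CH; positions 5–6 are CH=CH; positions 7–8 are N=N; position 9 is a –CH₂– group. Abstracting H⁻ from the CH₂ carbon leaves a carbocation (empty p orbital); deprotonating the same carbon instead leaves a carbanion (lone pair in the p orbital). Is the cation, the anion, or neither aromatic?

The anion

In either ion the ring is fully conjugated: every atom, including the new sp² carbon, supplies a p orbital.
Cation: 4 × 2 + 0 = 8 π electrons → 4(2), antiaromatic.
Anion: 4 × 2 + 2 = 10 π electrons → 4(2)+2, aromatic.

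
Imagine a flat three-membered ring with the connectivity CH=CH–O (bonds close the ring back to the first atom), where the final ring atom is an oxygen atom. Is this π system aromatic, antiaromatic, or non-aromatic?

Antiaromatic

All ring atoms are sp² and supply a p orbital to the ring (the double-bond atoms are sp², each contributing one p electron; the oxygen donates one lone pair from its p orbital); the conjugation is uninterrupted.
Tallying contributions gives 1 × 2 = 2 from the double-bond unit + 2 from the O atom = 4.
4 is a 4n count (n = 1), so the planar conjugated ring is antiaromatic.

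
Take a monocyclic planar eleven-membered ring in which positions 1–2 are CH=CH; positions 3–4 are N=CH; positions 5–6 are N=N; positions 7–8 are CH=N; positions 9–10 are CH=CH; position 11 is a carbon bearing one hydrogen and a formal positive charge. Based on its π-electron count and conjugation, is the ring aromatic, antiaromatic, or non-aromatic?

Every ring atom contributes a p orbital perpendicular to the ring (each doubly-bonded ring atom is sp² with one p-orbital electron; each sp² =N– keeps its lone pair in-plane and puts one electron into the π system; the carbocation has an empty p orbital), so the π system is cyclic and fully conjugated.
Adding the contributions, 5 × 2 = 10 from the double-bond units + 0 from the CH(+) atom = 10.
Since 10 = 4·2 + 2, the ring meets the 4n+2 criterion.

Aromatic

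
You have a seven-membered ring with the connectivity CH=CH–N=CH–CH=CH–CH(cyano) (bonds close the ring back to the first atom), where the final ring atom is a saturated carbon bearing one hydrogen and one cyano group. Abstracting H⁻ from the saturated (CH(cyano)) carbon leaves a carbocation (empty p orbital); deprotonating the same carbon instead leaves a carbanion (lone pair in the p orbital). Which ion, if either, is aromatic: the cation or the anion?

Once that carbon is sp², every ring atom has a p orbital and both ions are fully conjugated.
Cation: 3 × 2 + 0 = 6 π electrons → 4(1)+2, aromatic.
Anion: 3 × 2 + 2 = 8 π electrons → 4(2), antiaromatic.

The cation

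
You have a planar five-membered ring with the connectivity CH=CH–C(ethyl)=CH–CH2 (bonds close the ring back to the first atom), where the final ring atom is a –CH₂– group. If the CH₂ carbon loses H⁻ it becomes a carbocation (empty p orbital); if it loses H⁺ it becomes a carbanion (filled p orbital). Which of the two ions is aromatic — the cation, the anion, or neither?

The anion

In both ions every ring atom is sp² and contributes a p orbital, so both rings are fully conjugated.
Cation: 2 × 2 + 0 = 4 π electrons → 4(1), antiaromatic.
Anion: 2 × 2 + 2 = 6 π electrons → 4(1)+2, aromatic.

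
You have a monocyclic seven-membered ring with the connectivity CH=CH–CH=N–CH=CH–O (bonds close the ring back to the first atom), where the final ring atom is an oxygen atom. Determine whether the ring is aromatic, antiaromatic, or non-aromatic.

Check conjugation: the double-bond atoms are sp², each contributing one p electron; each sp² =N– keeps its lone pair in-plane and puts one electron into the π system; the oxygen donates one lone pair from its p orbital — every position has a p orbital, so the cyclic π system is continuous.
Counting π electrons: 3 × 2 = 6 from the double-bond units + 2 from the O atom = 8.
With 8 = 4·2 π electrons, Hückel's rule classifies the planar ring as antiaromatic.

Antiaromatic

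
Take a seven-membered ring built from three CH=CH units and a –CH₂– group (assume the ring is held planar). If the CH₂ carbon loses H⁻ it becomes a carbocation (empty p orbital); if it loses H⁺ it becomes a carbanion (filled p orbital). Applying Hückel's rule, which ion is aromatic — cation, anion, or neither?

The cation

Both ions have a continuous loop of p orbitals — each ring atom is sp².
Cation: 3 × 2 + 0 = 6 π electrons → 4(1)+2, aromatic.
Anion: 3 × 2 + 2 = 8 π electrons → 4(2), antiaromatic.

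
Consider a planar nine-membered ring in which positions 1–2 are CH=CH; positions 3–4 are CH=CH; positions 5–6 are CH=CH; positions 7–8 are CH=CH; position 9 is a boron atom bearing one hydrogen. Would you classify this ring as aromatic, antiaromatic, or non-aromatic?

Every ring atom contributes a p orbital perpendicular to the ring (every atom in a ring double bond is sp² and brings one electron to the p orbital; the boron has an empty p orbital), so the π system is cyclic and fully conjugated.
Counting π electrons: 4 × 2 = 8 from the double-bond units + 0 from the BH atom = 8.
With 8 = 4·2 π electrons, Hückel's rule classifies the planar ring as antiaromatic.

Antiaromatic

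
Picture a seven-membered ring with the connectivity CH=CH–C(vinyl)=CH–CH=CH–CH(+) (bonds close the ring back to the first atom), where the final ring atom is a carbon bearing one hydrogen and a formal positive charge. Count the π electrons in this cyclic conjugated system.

Every ring atom contributes a p orbital perpendicular to the ring (the double-bond atoms are sp², each contributing one p electron; the carbocation has an empty p orbital), so the π system is cyclic and fully conjugated.
π-electron count: 3 × 2 = 6 from the double-bond units + 0 from the CH(+) atom = 6.

6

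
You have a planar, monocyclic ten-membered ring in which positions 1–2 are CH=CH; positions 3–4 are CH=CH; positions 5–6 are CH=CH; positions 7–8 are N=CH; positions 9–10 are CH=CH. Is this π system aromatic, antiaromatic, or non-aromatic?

Every ring atom contributes a p orbital perpendicular to the ring (each doubly-bonded ring atom is sp² with one p-orbital electron; each sp² =N– keeps its lone pair in-plane and puts one electron into the π system), so the π system is cyclic and fully conjugated.
π-electron count: 5 × 2 = 10 from the 5 double-bond units.
10 = 4(2) + 2, which satisfies Hückel's 4n+2 rule.

Aromatic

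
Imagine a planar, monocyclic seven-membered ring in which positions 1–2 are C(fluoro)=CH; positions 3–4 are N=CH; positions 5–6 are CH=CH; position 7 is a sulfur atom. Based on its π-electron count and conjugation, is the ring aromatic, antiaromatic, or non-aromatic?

Antiaromatic

The p orbitals form a continuous loop: every atom in a ring double bond is sp² and brings one electron to the p orbital; each sp² =N– keeps its lone pair in-plane and puts one electron into the π system; the sulfur donates one lone pair from its p orbital. The ring is fully conjugated.
π-electron count: 3 × 2 = 6 from the double-bond units + 2 from the S atom = 8.
8 is a 4n count (n = 2), so the planar conjugated ring is antiaromatic.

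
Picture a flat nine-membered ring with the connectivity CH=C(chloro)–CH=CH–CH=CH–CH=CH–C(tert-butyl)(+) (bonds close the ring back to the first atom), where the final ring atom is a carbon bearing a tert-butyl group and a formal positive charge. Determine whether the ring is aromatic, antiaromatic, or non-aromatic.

Antiaromatic

The p orbitals form a continuous loop: every atom in a ring double bond is sp² and brings one electron to the p orbital; the carbocation has an empty p orbital. The ring is fully conjugated.
Tallying contributions gives 4 × 2 = 8 from the double-bond units + 0 from the C(tert-butyl)(+) atom = 8.
A 4n π count (8, n = 2) in a planar conjugated ring means antiaromatic.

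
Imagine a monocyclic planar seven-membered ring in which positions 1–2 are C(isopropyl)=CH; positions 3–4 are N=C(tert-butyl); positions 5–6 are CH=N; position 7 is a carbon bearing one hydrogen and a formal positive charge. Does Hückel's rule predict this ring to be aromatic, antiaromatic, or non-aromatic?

All ring atoms are sp² and supply a p orbital to the ring (the double-bond atoms are sp², each contributing one p electron; each =N– nitrogen is pyridine-type (lone pair in the sp² plane, one electron in the p orbital); the carbocation has an empty p orbital); the conjugation is uninterrupted.
Tallying contributions gives 3 × 2 = 6 from the double-bond units + 0 from the CH(+) atom = 6.
That gives a 4n+2 count (6, n = 1).

Aromatic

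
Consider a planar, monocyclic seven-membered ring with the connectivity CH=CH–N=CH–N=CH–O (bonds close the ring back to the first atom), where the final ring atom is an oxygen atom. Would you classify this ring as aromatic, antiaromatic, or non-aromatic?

Every ring atom contributes a p orbital perpendicular to the ring (every atom in a ring double bond is sp² and brings one electron to the p orbital; the doubly-bonded nitrogens are pyridine-type — their lone pairs lie in the ring plane, leaving one electron in the p orbital; the oxygen donates one lone pair from its p orbital), so the π system is cyclic and fully conjugated.
π-electron count: 3 × 2 = 6 from the double-bond units + 2 from the O atom = 8.
A 4n π count (8, n = 2) in a planar conjugated ring means antiaromatic.

Antiaromatic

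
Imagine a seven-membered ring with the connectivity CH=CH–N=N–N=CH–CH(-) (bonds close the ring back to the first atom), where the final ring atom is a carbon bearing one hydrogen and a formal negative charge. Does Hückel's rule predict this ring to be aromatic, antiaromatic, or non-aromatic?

Antiaromatic

Check conjugation: the double-bond atoms are sp², each contributing one p electron; each =N– nitrogen is pyridine-type (lone pair in the sp² plane, one electron in the p orbital); the carbanion's lone pair occupies the p orbital — every position has a p orbital, so the cyclic π system is continuous.
Counting π electrons: 3 × 2 = 6 from the double-bond units + 2 from the CH(-) atom = 8.
8 is a 4n count (n = 2), so the planar conjugated ring is antiaromatic.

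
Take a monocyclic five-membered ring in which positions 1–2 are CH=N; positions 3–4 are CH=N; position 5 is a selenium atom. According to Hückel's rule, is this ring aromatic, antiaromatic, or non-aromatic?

Aromatic

The p orbitals form a continuous loop: every atom in a ring double bond is sp² and brings one electron to the p orbital; the doubly-bonded nitrogens are pyridine-type — their lone pairs lie in the ring plane, leaving one electron in the p orbital; the selenium donates one lone pair from its p orbital. The ring is fully conjugated.
Adding the contributions, 2 × 2 = 4 from the double-bond units + 2 from the Se atom = 6.
With 6 π electrons (n = 1), the Hückel 4n+2 condition holds.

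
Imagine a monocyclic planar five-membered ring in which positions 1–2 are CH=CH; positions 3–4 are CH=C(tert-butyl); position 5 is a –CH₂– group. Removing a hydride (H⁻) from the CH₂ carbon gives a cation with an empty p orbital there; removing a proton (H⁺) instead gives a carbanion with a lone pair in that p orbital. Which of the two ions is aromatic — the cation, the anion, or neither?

Once that carbon is sp², every ring atom has a p orbital and both ions are fully conjugated.
Cation: 2 × 2 + 0 = 4 π electrons → 4(1), antiaromatic.
Anion: 2 × 2 + 2 = 6 π electrons → 4(1)+2, aromatic.

The anion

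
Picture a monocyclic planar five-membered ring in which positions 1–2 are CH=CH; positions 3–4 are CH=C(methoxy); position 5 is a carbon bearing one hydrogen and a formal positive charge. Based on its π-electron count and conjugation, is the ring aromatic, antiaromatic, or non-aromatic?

Antiaromatic

All ring atoms are sp² and supply a p orbital to the ring (each doubly-bonded ring atom is sp² with one p-orbital electron; the carbocation has an empty p orbital); the conjugation is uninterrupted.
Counting π electrons: 2 × 2 = 4 from the double-bond units + 0 from the CH(+) atom = 4.
With 4 = 4·1 π electrons, Hückel's rule classifies the planar ring as antiaromatic.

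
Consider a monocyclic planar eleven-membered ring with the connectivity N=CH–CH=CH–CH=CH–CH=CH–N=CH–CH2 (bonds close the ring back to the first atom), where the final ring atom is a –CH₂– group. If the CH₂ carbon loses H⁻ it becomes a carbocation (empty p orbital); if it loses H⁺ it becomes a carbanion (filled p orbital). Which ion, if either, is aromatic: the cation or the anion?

In either ion the ring is fully conjugated: every atom, including the new sp² carbon, supplies a p orbital.
Cation: 5 × 2 + 0 = 10 π electrons → 4(2)+2, aromatic.
Anion: 5 × 2 + 2 = 12 π electrons → 4(3), antiaromatic.

The cation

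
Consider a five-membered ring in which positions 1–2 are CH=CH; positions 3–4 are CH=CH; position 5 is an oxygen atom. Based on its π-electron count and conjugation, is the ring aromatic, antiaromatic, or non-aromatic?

Aromatic

Check conjugation: each doubly-bonded ring atom is sp² with one p-orbital electron; the oxygen donates one lone pair from its p orbital — every position has a p orbital, so the cyclic π system is continuous.
Tallying contributions gives 2 × 2 = 4 from the double-bond units + 2 from the O atom = 6.
6 = 4(1) + 2, which satisfies Hückel's 4n+2 rule.
(This ring is furan.)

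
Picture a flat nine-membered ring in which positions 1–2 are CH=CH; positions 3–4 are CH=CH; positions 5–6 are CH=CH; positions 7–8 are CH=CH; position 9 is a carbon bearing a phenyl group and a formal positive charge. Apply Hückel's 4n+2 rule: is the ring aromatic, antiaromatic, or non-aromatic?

Every ring atom contributes a p orbital perpendicular to the ring (every atom in a ring double bond is sp² and brings one electron to the p orbital; the carbocation has an empty p orbital), so the π system is cyclic and fully conjugated.
Adding the contributions, 4 × 2 = 8 from the double-bond units + 0 from the C(phenyl)(+) atom = 8.
8 is a 4n count (n = 2), so the planar conjugated ring is antiaromatic.

Antiaromatic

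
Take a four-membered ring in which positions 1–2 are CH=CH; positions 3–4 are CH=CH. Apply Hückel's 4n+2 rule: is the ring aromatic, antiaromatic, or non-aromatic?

Antiaromatic

All ring atoms are sp² and supply a p orbital to the ring (the double-bond atoms are sp², each contributing one p electron); the conjugation is uninterrupted.
Counting π electrons: 2 × 2 = 4 from the 2 double-bond units.
A 4n π count (4, n = 1) in a planar conjugated ring means antiaromatic.
(This ring is cyclobutadiene.)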